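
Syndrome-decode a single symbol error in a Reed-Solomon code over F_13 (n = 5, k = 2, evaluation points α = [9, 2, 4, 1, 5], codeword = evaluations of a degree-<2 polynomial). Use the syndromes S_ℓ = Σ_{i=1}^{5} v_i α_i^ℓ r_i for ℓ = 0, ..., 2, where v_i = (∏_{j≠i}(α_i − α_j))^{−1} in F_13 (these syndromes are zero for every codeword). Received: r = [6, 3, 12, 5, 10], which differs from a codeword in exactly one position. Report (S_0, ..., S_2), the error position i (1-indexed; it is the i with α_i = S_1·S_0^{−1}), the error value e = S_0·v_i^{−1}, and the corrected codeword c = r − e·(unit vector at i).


S = (2, 5, 6), error at position 1, error magnitude e = 4, c = [2, 3, 12, 5, 10].

Step 1: column multipliers v_i = (∏_{j≠i}(α_i − α_j))^{−1} mod 13.
  i = 1 (α = 9): (9−2)(9−4)(9−1)(9−5) = 7·5·8·4 = 1120 ≡ 2, so v_1 = 2^{−1} = 7 (mod 13).
  i = 2 (α = 2): (2−9)(2−4)(2−1)(2−5) = (−7)·(−2)·1·(−3) = −42 ≡ 10, so v_2 = 10^{−1} = 4 (mod 13).
  i = 3 (α = 4): (4−9)(4−2)(4−1)(4−5) = (−5)·2·3·(−1) = 30 ≡ 4, so v_3 = 4^{−1} = 10 (mod 13).
  i = 4 (α = 1): (1−9)(1−2)(1−4)(1−5) = (−8)·(−1)·(−3)·(−4) = 96 ≡ 5, so v_4 = 5^{−1} = 8 (mod 13).
  i = 5 (α = 5): (5−9)(5−2)(5−4)(5−1) = (−4)·3·1·4 = −48 ≡ 4, so v_5 = 4^{−1} = 10 (mod 13).
  v = [7, 4, 10, 8, 10].
Step 2: syndromes of r = [6, 3, 12, 5, 10] (all sums mod 13).
  S_0 = Σ v_i r_i = 7·6 + 4·3 + 10·12 + 8·5 + 10·10 = 314 ≡ 2.
  S_1 = Σ v_i α_i r_i = 7·9·6 + 4·2·3 + 10·4·12 + 8·1·5 + 10·5·10 = 1422 ≡ 5.
  α_i^2 mod 13 = [3, 4, 3, 1, 12].
  S_2 = Σ v_i α_i^2 r_i = 7·3·6 + 4·4·3 + 10·3·12 + 8·1·5 + 10·12·10 = 1774 ≡ 6.
  S = (2, 5, 6) ≠ 0, so r is not a codeword (an error is present).
Step 3: locate the error. For a single error e at position i, S_ℓ = v_i·e·α_i^ℓ, so α_err = S_1/S_0.
  S_0^{−1} = 2^{−1} = 7 (mod 13), so α_err = 5·7 = 35 ≡ 9 = α_1. Error position i = 1.
  Consistency check: S_2/S_1 = 6·8 = 48 ≡ 9 = α_err ✓ (single-error assumption holds).
Step 4: error magnitude e = S_0/v_1 = S_0·∏_{j≠1}(α_1 − α_j) = 2·2 = 4 ≡ 4 (mod 13).
Step 5: correct position 1: c_1 = r_1 − e = 6 − 4 ≡ 2 (mod 13). Hence c = [2, 3, 12, 5, 10].
  Check: interpolating c through the α_i gives m(x) = 7 + 11·x (degree < 2) with m(α_i) = c_i for every i, so c is indeed a codeword.


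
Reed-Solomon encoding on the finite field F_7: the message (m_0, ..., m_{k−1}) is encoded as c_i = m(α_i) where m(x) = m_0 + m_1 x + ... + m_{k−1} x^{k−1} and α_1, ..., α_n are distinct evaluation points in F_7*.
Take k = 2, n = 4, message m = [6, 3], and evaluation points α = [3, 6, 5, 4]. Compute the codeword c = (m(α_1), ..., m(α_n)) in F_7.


c = [1, 3, 0, 4]

Message polynomial: m(x) = 6 + 3·x (mod 7).
For each evaluation point α_i, compute m(α_i) mod 7:
  α_1 = 3: Horner steps 3 → 1, so m(3) = 1.
  α_2 = 6: Horner steps 3 → 3, so m(6) = 3.
  α_3 = 5: Horner steps 3 → 0, so m(5) = 0.
  α_4 = 4: Horner steps 3 → 4, so m(4) = 4.
Codeword c = [1, 3, 0, 4] ∈ F_7^4.


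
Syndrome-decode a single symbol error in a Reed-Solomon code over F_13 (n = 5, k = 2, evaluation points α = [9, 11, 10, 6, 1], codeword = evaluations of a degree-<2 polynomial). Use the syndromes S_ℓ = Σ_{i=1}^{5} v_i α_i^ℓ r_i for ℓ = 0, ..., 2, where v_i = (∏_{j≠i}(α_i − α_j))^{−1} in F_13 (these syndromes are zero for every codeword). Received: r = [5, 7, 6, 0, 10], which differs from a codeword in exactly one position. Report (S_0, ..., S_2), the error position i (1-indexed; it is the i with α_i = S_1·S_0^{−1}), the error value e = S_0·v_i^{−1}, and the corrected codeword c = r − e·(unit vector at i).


S = (2, 12, 7), error at position 4, error magnitude e = 11, c = [5, 7, 6, 2, 10].

Step 1: column multipliers v_i = (∏_{j≠i}(α_i − α_j))^{−1} mod 13.
  i = 1 (α = 9): (9−11)(9−10)(9−6)(9−1) = (−2)·(−1)·3·8 = 48 ≡ 9, so v_1 = 9^{−1} = 3 (mod 13).
  i = 2 (α = 11): (11−9)(11−10)(11−6)(11−1) = 2·1·5·10 = 100 ≡ 9, so v_2 = 9^{−1} = 3 (mod 13).
  i = 3 (α = 10): (10−9)(10−11)(10−6)(10−1) = 1·(−1)·4·9 = −36 ≡ 3, so v_3 = 3^{−1} = 9 (mod 13).
  i = 4 (α = 6): (6−9)(6−11)(6−10)(6−1) = (−3)·(−5)·(−4)·5 = −300 ≡ 12, so v_4 = 12^{−1} = 12 (mod 13).
  i = 5 (α = 1): (1−9)(1−11)(1−10)(1−6) = (−8)·(−10)·(−9)·(−5) = 3600 ≡ 12, so v_5 = 12^{−1} = 12 (mod 13).
  v = [3, 3, 9, 12, 12].
Step 2: syndromes of r = [5, 7, 6, 0, 10] (all sums mod 13).
  S_0 = Σ v_i r_i = 3·5 + 3·7 + 9·6 + 12·0 + 12·10 = 210 ≡ 2.
  S_1 = Σ v_i α_i r_i = 3·9·5 + 3·11·7 + 9·10·6 + 12·6·0 + 12·1·10 = 1026 ≡ 12.
  α_i^2 mod 13 = [3, 4, 9, 10, 1].
  S_2 = Σ v_i α_i^2 r_i = 3·3·5 + 3·4·7 + 9·9·6 + 12·10·0 + 12·1·10 = 735 ≡ 7.
  S = (2, 12, 7) ≠ 0, so r is not a codeword (an error is present).
Step 3: locate the error. For a single error e at position i, S_ℓ = v_i·e·α_i^ℓ, so α_err = S_1/S_0.
  S_0^{−1} = 2^{−1} = 7 (mod 13), so α_err = 12·7 = 84 ≡ 6 = α_4. Error position i = 4.
  Consistency check: S_2/S_1 = 7·12 = 84 ≡ 6 = α_err ✓ (single-error assumption holds).
Step 4: error magnitude e = S_0/v_4 = S_0·∏_{j≠4}(α_4 − α_j) = 2·12 = 24 ≡ 11 (mod 13).
Step 5: correct position 4: c_4 = r_4 − e = 0 − 11 ≡ 2 (mod 13). Hence c = [5, 7, 6, 2, 10].
  Check: interpolating c through the α_i gives m(x) = 9 + 1·x (degree < 2) with m(α_i) = c_i for every i, so c is indeed a codeword.


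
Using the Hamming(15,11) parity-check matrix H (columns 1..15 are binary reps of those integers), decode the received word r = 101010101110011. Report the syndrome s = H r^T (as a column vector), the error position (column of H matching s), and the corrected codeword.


s = (1, 0, 0, 1)^T, error position = 9, corrected codeword c = 101010100110011

Compute s = H r^T mod 2 one row at a time:
  s_1 = 0 + 1 + 1 + 1 + 0 + 0 + 1 + 1 = 5 ≡ 1 (mod 2).
  s_2 = 0 + 1 + 0 + 1 + 0 + 0 + 1 + 1 = 4 ≡ 0 (mod 2).
  s_3 = 0 + 1 + 0 + 1 + 1 + 1 + 1 + 1 = 6 ≡ 0 (mod 2).
  s_4 = 1 + 1 + 1 + 1 + 1 + 1 + 0 + 1 = 7 ≡ 1 (mod 2).
s = (1, 0, 0, 1)^T — this equals column 9 of H (binary 1001), so error is at position 9.
Correct: flip bit 9 of r = 101010101110011 to get c = 101010100110011.


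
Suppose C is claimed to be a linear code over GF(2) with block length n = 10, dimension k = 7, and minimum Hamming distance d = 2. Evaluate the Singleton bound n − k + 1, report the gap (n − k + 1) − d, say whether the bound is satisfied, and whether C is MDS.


Singleton RHS = n − k + 1 = 4, slack = 2, bound satisfied, not MDS.

Singleton bound: d ≤ n − k + 1.
Here n = 10, k = 7, so n − k + 1 = 4.
Given d = 2, check d ≤ 4: YES.
Slack = (n − k + 1) − d = 2.
The code is NOT MDS (slack = 2 > 0).
Description: the claimed parameters are [10, 7, 2]_2; such a code would be non-MDS.


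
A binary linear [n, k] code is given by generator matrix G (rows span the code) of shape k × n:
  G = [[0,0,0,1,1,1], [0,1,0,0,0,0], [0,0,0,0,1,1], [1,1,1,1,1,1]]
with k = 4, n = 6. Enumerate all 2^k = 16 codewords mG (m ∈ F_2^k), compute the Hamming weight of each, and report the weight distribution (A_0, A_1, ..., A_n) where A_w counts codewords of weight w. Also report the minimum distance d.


Weight distribution: A_0 = 1, A_1 = 2, A_2 = 3, A_3 = 4, A_4 = 3, A_5 = 2, A_6 = 1. Minimum distance d = 1.

Enumerate all 2^4 = 16 messages m ∈ F_2^4.
For each, compute codeword c = mG in F_2^6, then tally its weight.
  m = 0000 → c = 000000, weight = 0.
  m = 1000 → c = 000111, weight = 3.
  m = 0100 → c = 010000, weight = 1.
  m = 1100 → c = 010111, weight = 4.
  m = 0010 → c = 000011, weight = 2.
  m = 1010 → c = 000100, weight = 1.
  m = 0110 → c = 010011, weight = 3.
  m = 1110 → c = 010100, weight = 2.
  m = 0001 → c = 111111, weight = 6.
  m = 1001 → c = 111000, weight = 3.
  m = 0101 → c = 101111, weight = 5.
  m = 1101 → c = 101000, weight = 2.
  m = 0011 → c = 111100, weight = 4.
  m = 1011 → c = 111011, weight = 5.
  m = 0111 → c = 101100, weight = 3.
  m = 1111 → c = 101011, weight = 4.
Tally weights:
  weight 0: 1 codewords.
  weight 1: 2 codewords.
  weight 2: 3 codewords.
  weight 3: 4 codewords.
  weight 4: 3 codewords.
  weight 5: 2 codewords.
  weight 6: 1 codewords.
Minimum distance d = smallest w > 0 with A_w > 0 = 1.
Sanity: Σ A_w = 16 = 2^4 = 16 ✓.


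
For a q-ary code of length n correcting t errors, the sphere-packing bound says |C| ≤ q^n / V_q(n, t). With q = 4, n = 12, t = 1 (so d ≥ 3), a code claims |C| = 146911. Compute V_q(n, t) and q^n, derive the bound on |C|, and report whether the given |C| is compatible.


V_q(n, t) = 37, q^n = 16777216, Hamming bound = 453438, |C| = 146911 ≤ bound (satisfied).

Step 1: Compute V_q(n, t) = Σ_{j=0}^1 C(n, j) (q−1)^j.
  j = 0: C(12,0)·(3)^0 = 1·1 = 1.
  j = 1: C(12,1)·(3)^1 = 12·3 = 36.
  V_q(n, t) = 1 + 36 = 37.
Step 2: q^n = 4^12 = 16777216.
Step 3: Hamming bound ⌊q^n / V_q(n,t)⌋ = ⌊16777216/37⌋ = 453438.
Step 4: Compare |C| = 146911 to 453438: satisfied.
The claimed |C| lies below the Hamming bound.


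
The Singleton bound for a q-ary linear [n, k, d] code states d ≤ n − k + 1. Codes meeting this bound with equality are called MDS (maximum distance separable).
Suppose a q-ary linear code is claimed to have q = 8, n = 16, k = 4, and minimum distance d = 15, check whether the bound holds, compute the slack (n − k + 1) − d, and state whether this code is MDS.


Singleton RHS = n − k + 1 = 13, slack = -2, bound violated (no such code; not MDS).

Singleton bound: d ≤ n − k + 1.
Here n = 16, k = 4, so n − k + 1 = 13.
Given d = 15, check d ≤ 13: NO.
Slack = (n − k + 1) − d = -2.
The slack is negative: d = 15 exceeds n − k + 1 = 13 by 2, so the Singleton bound is violated and no linear [16, 4, 15]_8 code can exist. In particular it is not MDS (MDS requires d = n − k + 1 exactly).
Description: the claimed parameters are [16, 4, 15]_8; such a code would be impossible (violates the Singleton bound).


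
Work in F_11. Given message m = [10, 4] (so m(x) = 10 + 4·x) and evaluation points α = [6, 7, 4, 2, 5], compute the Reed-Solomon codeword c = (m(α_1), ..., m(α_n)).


c = [1, 5, 4, 7, 8]

Message polynomial: m(x) = 10 + 4·x (mod 11).
For each evaluation point α_i, compute m(α_i) mod 11:
  α_1 = 6: Horner steps 4 → 1, so m(6) = 1.
  α_2 = 7: Horner steps 4 → 5, so m(7) = 5.
  α_3 = 4: Horner steps 4 → 4, so m(4) = 4.
  α_4 = 2: Horner steps 4 → 7, so m(2) = 7.
  α_5 = 5: Horner steps 4 → 8, so m(5) = 8.
Codeword c = [1, 5, 4, 7, 8] ∈ F_11^5.


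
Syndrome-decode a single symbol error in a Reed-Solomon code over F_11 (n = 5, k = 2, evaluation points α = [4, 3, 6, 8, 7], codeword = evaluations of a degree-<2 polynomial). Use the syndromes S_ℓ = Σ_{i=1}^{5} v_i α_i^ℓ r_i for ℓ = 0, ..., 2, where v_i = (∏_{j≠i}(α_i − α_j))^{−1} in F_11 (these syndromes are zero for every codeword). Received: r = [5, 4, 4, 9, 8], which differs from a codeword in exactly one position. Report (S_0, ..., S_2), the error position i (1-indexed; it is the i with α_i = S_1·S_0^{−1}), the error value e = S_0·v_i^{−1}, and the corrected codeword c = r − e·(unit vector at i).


S = (8, 4, 2), error at position 3, error magnitude e = 8, c = [5, 4, 7, 9, 8].

Step 1: column multipliers v_i = (∏_{j≠i}(α_i − α_j))^{−1} mod 11.
  i = 1 (α = 4): (4−3)(4−6)(4−8)(4−7) = 1·(−2)·(−4)·(−3) = −24 ≡ 9, so v_1 = 9^{−1} = 5 (mod 11).
  i = 2 (α = 3): (3−4)(3−6)(3−8)(3−7) = (−1)·(−3)·(−5)·(−4) = 60 ≡ 5, so v_2 = 5^{−1} = 9 (mod 11).
  i = 3 (α = 6): (6−4)(6−3)(6−8)(6−7) = 2·3·(−2)·(−1) = 12 ≡ 1, so v_3 = 1^{−1} = 1 (mod 11).
  i = 4 (α = 8): (8−4)(8−3)(8−6)(8−7) = 4·5·2·1 = 40 ≡ 7, so v_4 = 7^{−1} = 8 (mod 11).
  i = 5 (α = 7): (7−4)(7−3)(7−6)(7−8) = 3·4·1·(−1) = −12 ≡ 10, so v_5 = 10^{−1} = 10 (mod 11).
  v = [5, 9, 1, 8, 10].
Step 2: syndromes of r = [5, 4, 4, 9, 8] (all sums mod 11).
  S_0 = Σ v_i r_i = 5·5 + 9·4 + 1·4 + 8·9 + 10·8 = 217 ≡ 8.
  S_1 = Σ v_i α_i r_i = 5·4·5 + 9·3·4 + 1·6·4 + 8·8·9 + 10·7·8 = 1368 ≡ 4.
  α_i^2 mod 11 = [5, 9, 3, 9, 5].
  S_2 = Σ v_i α_i^2 r_i = 5·5·5 + 9·9·4 + 1·3·4 + 8·9·9 + 10·5·8 = 1509 ≡ 2.
  S = (8, 4, 2) ≠ 0, so r is not a codeword (an error is present).
Step 3: locate the error. For a single error e at position i, S_ℓ = v_i·e·α_i^ℓ, so α_err = S_1/S_0.
  S_0^{−1} = 8^{−1} = 7 (mod 11), so α_err = 4·7 = 28 ≡ 6 = α_3. Error position i = 3.
  Consistency check: S_2/S_1 = 2·3 = 6 ≡ 6 = α_err ✓ (single-error assumption holds).
Step 4: error magnitude e = S_0/v_3 = S_0·∏_{j≠3}(α_3 − α_j) = 8·1 = 8 ≡ 8 (mod 11).
Step 5: correct position 3: c_3 = r_3 − e = 4 − 8 ≡ 7 (mod 11). Hence c = [5, 4, 7, 9, 8].
  Check: interpolating c through the α_i gives m(x) = 1 + 1·x (degree < 2) with m(α_i) = c_i for every i, so c is indeed a codeword.


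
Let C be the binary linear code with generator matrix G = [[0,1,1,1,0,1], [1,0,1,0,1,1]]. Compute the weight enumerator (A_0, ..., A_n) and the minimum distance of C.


Weight distribution: A_0 = 1, A_4 = 3. Minimum distance d = 4.

Enumerate all 2^2 = 4 messages m ∈ F_2^2.
For each, compute codeword c = mG in F_2^6, then tally its weight.
  m = 00 → c = 000000, weight = 0.
  m = 10 → c = 011101, weight = 4.
  m = 01 → c = 101011, weight = 4.
  m = 11 → c = 110110, weight = 4.
Tally weights:
  weight 0: 1 codewords.
  weight 4: 3 codewords.
Minimum distance d = smallest w > 0 with A_w > 0 = 4.
Sanity: Σ A_w = 4 = 2^2 = 4 ✓.


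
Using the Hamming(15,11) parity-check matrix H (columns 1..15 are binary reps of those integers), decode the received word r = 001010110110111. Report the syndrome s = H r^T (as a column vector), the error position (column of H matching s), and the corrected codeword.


s = (0, 1, 0, 0)^T, error position = 4, corrected codeword c = 001110110110111

Compute s = H r^T mod 2 one row at a time:
  s_1 = 1 + 0 + 1 + 1 + 0 + 1 + 1 + 1 = 6 ≡ 0 (mod 2).
  s_2 = 0 + 1 + 0 + 1 + 0 + 1 + 1 + 1 = 5 ≡ 1 (mod 2).
  s_3 = 0 + 1 + 0 + 1 + 1 + 1 + 1 + 1 = 6 ≡ 0 (mod 2).
  s_4 = 0 + 1 + 1 + 1 + 0 + 1 + 1 + 1 = 6 ≡ 0 (mod 2).
s = (0, 1, 0, 0)^T — this equals column 4 of H (binary 0100), so error is at position 4.
Correct: flip bit 4 of r = 001010110110111 to get c = 001110110110111.


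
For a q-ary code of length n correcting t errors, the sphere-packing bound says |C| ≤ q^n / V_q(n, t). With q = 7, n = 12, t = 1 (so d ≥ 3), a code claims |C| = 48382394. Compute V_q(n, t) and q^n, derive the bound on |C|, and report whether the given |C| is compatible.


V_q(n, t) = 73, q^n = 13841287201, Hamming bound = 189606673, |C| = 48382394 ≤ bound (satisfied).

Step 1: Compute V_q(n, t) = Σ_{j=0}^1 C(n, j) (q−1)^j.
  j = 0: C(12,0)·(6)^0 = 1·1 = 1.
  j = 1: C(12,1)·(6)^1 = 12·6 = 72.
  V_q(n, t) = 1 + 72 = 73.
Step 2: q^n = 7^12 = 13841287201.
Step 3: Hamming bound ⌊q^n / V_q(n,t)⌋ = ⌊13841287201/73⌋ = 189606673.
Step 4: Compare |C| = 48382394 to 189606673: satisfied.
The claimed |C| lies below the Hamming bound.


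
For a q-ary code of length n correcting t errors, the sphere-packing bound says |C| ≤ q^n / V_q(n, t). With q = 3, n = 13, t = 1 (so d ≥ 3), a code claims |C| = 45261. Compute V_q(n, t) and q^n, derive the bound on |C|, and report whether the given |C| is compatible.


V_q(n, t) = 27, q^n = 1594323, Hamming bound = 59049, |C| = 45261 ≤ bound (satisfied).

Step 1: Compute V_q(n, t) = Σ_{j=0}^1 C(n, j) (q−1)^j.
  j = 0: C(13,0)·(2)^0 = 1·1 = 1.
  j = 1: C(13,1)·(2)^1 = 13·2 = 26.
  V_q(n, t) = 1 + 26 = 27.
Step 2: q^n = 3^13 = 1594323.
Step 3: Hamming bound ⌊q^n / V_q(n,t)⌋ = ⌊1594323/27⌋ = 59049.
Step 4: Compare |C| = 45261 to 59049: satisfied.
The claimed |C| lies below the Hamming bound.


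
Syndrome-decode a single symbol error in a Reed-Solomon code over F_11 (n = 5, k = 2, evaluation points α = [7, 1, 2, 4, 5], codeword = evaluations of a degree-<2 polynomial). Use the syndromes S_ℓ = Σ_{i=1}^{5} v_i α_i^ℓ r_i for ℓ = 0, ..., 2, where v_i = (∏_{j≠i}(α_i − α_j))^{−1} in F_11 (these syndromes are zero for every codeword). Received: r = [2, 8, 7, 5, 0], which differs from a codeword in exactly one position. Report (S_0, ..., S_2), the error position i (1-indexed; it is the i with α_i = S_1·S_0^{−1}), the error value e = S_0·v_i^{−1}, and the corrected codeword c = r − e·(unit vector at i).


S = (2, 10, 6), error at position 5, error magnitude e = 7, c = [2, 8, 7, 5, 4].

Step 1: column multipliers v_i = (∏_{j≠i}(α_i − α_j))^{−1} mod 11.
  i = 1 (α = 7): (7−1)(7−2)(7−4)(7−5) = 6·5·3·2 = 180 ≡ 4, so v_1 = 4^{−1} = 3 (mod 11).
  i = 2 (α = 1): (1−7)(1−2)(1−4)(1−5) = (−6)·(−1)·(−3)·(−4) = 72 ≡ 6, so v_2 = 6^{−1} = 2 (mod 11).
  i = 3 (α = 2): (2−7)(2−1)(2−4)(2−5) = (−5)·1·(−2)·(−3) = −30 ≡ 3, so v_3 = 3^{−1} = 4 (mod 11).
  i = 4 (α = 4): (4−7)(4−1)(4−2)(4−5) = (−3)·3·2·(−1) = 18 ≡ 7, so v_4 = 7^{−1} = 8 (mod 11).
  i = 5 (α = 5): (5−7)(5−1)(5−2)(5−4) = (−2)·4·3·1 = −24 ≡ 9, so v_5 = 9^{−1} = 5 (mod 11).
  v = [3, 2, 4, 8, 5].
Step 2: syndromes of r = [2, 8, 7, 5, 0] (all sums mod 11).
  S_0 = Σ v_i r_i = 3·2 + 2·8 + 4·7 + 8·5 + 5·0 = 90 ≡ 2.
  S_1 = Σ v_i α_i r_i = 3·7·2 + 2·1·8 + 4·2·7 + 8·4·5 + 5·5·0 = 274 ≡ 10.
  α_i^2 mod 11 = [5, 1, 4, 5, 3].
  S_2 = Σ v_i α_i^2 r_i = 3·5·2 + 2·1·8 + 4·4·7 + 8·5·5 + 5·3·0 = 358 ≡ 6.
  S = (2, 10, 6) ≠ 0, so r is not a codeword (an error is present).
Step 3: locate the error. For a single error e at position i, S_ℓ = v_i·e·α_i^ℓ, so α_err = S_1/S_0.
  S_0^{−1} = 2^{−1} = 6 (mod 11), so α_err = 10·6 = 60 ≡ 5 = α_5. Error position i = 5.
  Consistency check: S_2/S_1 = 6·10 = 60 ≡ 5 = α_err ✓ (single-error assumption holds).
Step 4: error magnitude e = S_0/v_5 = S_0·∏_{j≠5}(α_5 − α_j) = 2·9 = 18 ≡ 7 (mod 11).
Step 5: correct position 5: c_5 = r_5 − e = 0 − 7 ≡ 4 (mod 11). Hence c = [2, 8, 7, 5, 4].
  Check: interpolating c through the α_i gives m(x) = 9 + 10·x (degree < 2) with m(α_i) = c_i for every i, so c is indeed a codeword.


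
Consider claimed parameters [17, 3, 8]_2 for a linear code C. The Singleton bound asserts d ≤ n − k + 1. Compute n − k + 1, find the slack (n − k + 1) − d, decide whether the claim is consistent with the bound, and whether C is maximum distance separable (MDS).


Singleton RHS = n − k + 1 = 15, slack = 7, bound satisfied, not MDS.

Singleton bound: d ≤ n − k + 1.
Here n = 17, k = 3, so n − k + 1 = 15.
Given d = 8, check d ≤ 15: YES.
Slack = (n − k + 1) − d = 7.
The code is NOT MDS (slack = 7 > 0).
Description: the claimed parameters are [17, 3, 8]_2; such a code would be non-MDS.


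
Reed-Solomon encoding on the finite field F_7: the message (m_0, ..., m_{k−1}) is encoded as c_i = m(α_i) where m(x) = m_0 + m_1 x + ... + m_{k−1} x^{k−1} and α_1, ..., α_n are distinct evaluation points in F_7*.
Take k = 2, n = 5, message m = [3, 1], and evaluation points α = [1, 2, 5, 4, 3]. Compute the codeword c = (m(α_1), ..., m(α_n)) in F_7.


c = [4, 5, 1, 0, 6]

Message polynomial: m(x) = 3 + 1·x (mod 7).
For each evaluation point α_i, compute m(α_i) mod 7:
  α_1 = 1: Horner steps 1 → 4, so m(1) = 4.
  α_2 = 2: Horner steps 1 → 5, so m(2) = 5.
  α_3 = 5: Horner steps 1 → 1, so m(5) = 1.
  α_4 = 4: Horner steps 1 → 0, so m(4) = 0.
  α_5 = 3: Horner steps 1 → 6, so m(3) = 6.
Codeword c = [4, 5, 1, 0, 6] ∈ F_7^5.


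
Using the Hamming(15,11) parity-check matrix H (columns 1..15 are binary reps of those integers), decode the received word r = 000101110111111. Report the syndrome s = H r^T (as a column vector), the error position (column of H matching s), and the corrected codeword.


s = (1, 1, 0, 0)^T, error position = 12, corrected codeword c = 000101110110111

Compute s = H r^T mod 2 one row at a time:
  s_1 = 1 + 0 + 1 + 1 + 1 + 1 + 1 + 1 = 7 ≡ 1 (mod 2).
  s_2 = 1 + 0 + 1 + 1 + 1 + 1 + 1 + 1 = 7 ≡ 1 (mod 2).
  s_3 = 0 + 0 + 1 + 1 + 1 + 1 + 1 + 1 = 6 ≡ 0 (mod 2).
  s_4 = 0 + 0 + 0 + 1 + 0 + 1 + 1 + 1 = 4 ≡ 0 (mod 2).
s = (1, 1, 0, 0)^T — this equals column 12 of H (binary 1100), so error is at position 12.
Correct: flip bit 12 of r = 000101110111111 to get c = 000101110110111.


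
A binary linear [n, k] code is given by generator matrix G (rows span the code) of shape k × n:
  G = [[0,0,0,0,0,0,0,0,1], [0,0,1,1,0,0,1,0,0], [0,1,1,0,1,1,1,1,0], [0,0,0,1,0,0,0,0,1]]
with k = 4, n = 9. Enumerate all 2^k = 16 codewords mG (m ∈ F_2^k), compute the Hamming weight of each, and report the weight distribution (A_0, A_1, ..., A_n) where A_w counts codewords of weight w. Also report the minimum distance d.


Weight distribution: A_0 = 1, A_1 = 2, A_2 = 2, A_3 = 2, A_4 = 2, A_5 = 2, A_6 = 2, A_7 = 2, A_8 = 1. Minimum distance d = 1.

Enumerate all 2^4 = 16 messages m ∈ F_2^4.
For each, compute codeword c = mG in F_2^9, then tally its weight.
  m = 0000 → c = 000000000, weight = 0.
  m = 1000 → c = 000000001, weight = 1.
  m = 0100 → c = 001100100, weight = 3.
  m = 1100 → c = 001100101, weight = 4.
  m = 0010 → c = 011011110, weight = 6.
  m = 1010 → c = 011011111, weight = 7.
  m = 0110 → c = 010111010, weight = 5.
  m = 1110 → c = 010111011, weight = 6.
  m = 0001 → c = 000100001, weight = 2.
  m = 1001 → c = 000100000, weight = 1.
  m = 0101 → c = 001000101, weight = 3.
  m = 1101 → c = 001000100, weight = 2.
  m = 0011 → c = 011111111, weight = 8.
  m = 1011 → c = 011111110, weight = 7.
  m = 0111 → c = 010011011, weight = 5.
  m = 1111 → c = 010011010, weight = 4.
Tally weights:
  weight 0: 1 codewords.
  weight 1: 2 codewords.
  weight 2: 2 codewords.
  weight 3: 2 codewords.
  weight 4: 2 codewords.
  weight 5: 2 codewords.
  weight 6: 2 codewords.
  weight 7: 2 codewords.
  weight 8: 1 codewords.
Minimum distance d = smallest w > 0 with A_w > 0 = 1.
Sanity: Σ A_w = 16 = 2^4 = 16 ✓.


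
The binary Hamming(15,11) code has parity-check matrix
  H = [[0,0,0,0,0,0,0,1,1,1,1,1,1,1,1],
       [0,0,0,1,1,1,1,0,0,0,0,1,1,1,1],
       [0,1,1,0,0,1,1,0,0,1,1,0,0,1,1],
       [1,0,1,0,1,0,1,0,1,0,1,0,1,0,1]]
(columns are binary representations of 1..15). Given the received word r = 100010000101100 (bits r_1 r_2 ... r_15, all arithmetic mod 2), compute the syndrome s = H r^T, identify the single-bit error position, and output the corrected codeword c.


s = (1, 1, 1, 1)^T, error position = 15, corrected codeword c = 100010000101101

Compute s = H r^T mod 2 one row at a time:
  s_1 = 0 + 0 + 1 + 0 + 1 + 1 + 0 + 0 = 3 ≡ 1 (mod 2).
  s_2 = 0 + 1 + 0 + 0 + 1 + 1 + 0 + 0 = 3 ≡ 1 (mod 2).
  s_3 = 0 + 0 + 0 + 0 + 1 + 0 + 0 + 0 = 1 ≡ 1 (mod 2).
  s_4 = 1 + 0 + 1 + 0 + 0 + 0 + 1 + 0 = 3 ≡ 1 (mod 2).
s = (1, 1, 1, 1)^T — this equals column 15 of H (binary 1111), so error is at position 15.
Correct: flip bit 15 of r = 100010000101100 to get c = 100010000101101.


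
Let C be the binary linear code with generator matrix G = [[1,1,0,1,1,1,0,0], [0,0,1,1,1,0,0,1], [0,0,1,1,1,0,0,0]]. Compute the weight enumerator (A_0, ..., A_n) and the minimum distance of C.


Weight distribution: A_0 = 1, A_1 = 1, A_3 = 1, A_4 = 2, A_5 = 2, A_6 = 1. Minimum distance d = 1.

Enumerate all 2^3 = 8 messages m ∈ F_2^3.
For each, compute codeword c = mG in F_2^8, then tally its weight.
  m = 000 → c = 00000000, weight = 0.
  m = 100 → c = 11011100, weight = 5.
  m = 010 → c = 00111001, weight = 4.
  m = 110 → c = 11100101, weight = 5.
  m = 001 → c = 00111000, weight = 3.
  m = 101 → c = 11100100, weight = 4.
  m = 011 → c = 00000001, weight = 1.
  m = 111 → c = 11011101, weight = 6.
Tally weights:
  weight 0: 1 codewords.
  weight 1: 1 codewords.
  weight 3: 1 codewords.
  weight 4: 2 codewords.
  weight 5: 2 codewords.
  weight 6: 1 codewords.
Minimum distance d = smallest w > 0 with A_w > 0 = 1.
Sanity: Σ A_w = 8 = 2^3 = 8 ✓.


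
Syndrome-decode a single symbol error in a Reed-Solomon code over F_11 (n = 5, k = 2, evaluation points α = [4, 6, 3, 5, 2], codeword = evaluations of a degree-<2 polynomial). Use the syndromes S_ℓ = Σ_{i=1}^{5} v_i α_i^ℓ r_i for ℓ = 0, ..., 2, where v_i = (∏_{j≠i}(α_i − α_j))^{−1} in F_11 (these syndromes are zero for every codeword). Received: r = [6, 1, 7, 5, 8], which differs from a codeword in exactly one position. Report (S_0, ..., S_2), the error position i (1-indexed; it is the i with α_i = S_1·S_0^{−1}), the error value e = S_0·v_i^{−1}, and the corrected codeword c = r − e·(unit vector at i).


S = (4, 2, 1), error at position 2, error magnitude e = 8, c = [6, 4, 7, 5, 8].

Step 1: column multipliers v_i = (∏_{j≠i}(α_i − α_j))^{−1} mod 11.
  i = 1 (α = 4): (4−6)(4−3)(4−5)(4−2) = (−2)·1·(−1)·2 = 4 ≡ 4, so v_1 = 4^{−1} = 3 (mod 11).
  i = 2 (α = 6): (6−4)(6−3)(6−5)(6−2) = 2·3·1·4 = 24 ≡ 2, so v_2 = 2^{−1} = 6 (mod 11).
  i = 3 (α = 3): (3−4)(3−6)(3−5)(3−2) = (−1)·(−3)·(−2)·1 = −6 ≡ 5, so v_3 = 5^{−1} = 9 (mod 11).
  i = 4 (α = 5): (5−4)(5−6)(5−3)(5−2) = 1·(−1)·2·3 = −6 ≡ 5, so v_4 = 5^{−1} = 9 (mod 11).
  i = 5 (α = 2): (2−4)(2−6)(2−3)(2−5) = (−2)·(−4)·(−1)·(−3) = 24 ≡ 2, so v_5 = 2^{−1} = 6 (mod 11).
  v = [3, 6, 9, 9, 6].
Step 2: syndromes of r = [6, 1, 7, 5, 8] (all sums mod 11).
  S_0 = Σ v_i r_i = 3·6 + 6·1 + 9·7 + 9·5 + 6·8 = 180 ≡ 4.
  S_1 = Σ v_i α_i r_i = 3·4·6 + 6·6·1 + 9·3·7 + 9·5·5 + 6·2·8 = 618 ≡ 2.
  α_i^2 mod 11 = [5, 3, 9, 3, 4].
  S_2 = Σ v_i α_i^2 r_i = 3·5·6 + 6·3·1 + 9·9·7 + 9·3·5 + 6·4·8 = 1002 ≡ 1.
  S = (4, 2, 1) ≠ 0, so r is not a codeword (an error is present).
Step 3: locate the error. For a single error e at position i, S_ℓ = v_i·e·α_i^ℓ, so α_err = S_1/S_0.
  S_0^{−1} = 4^{−1} = 3 (mod 11), so α_err = 2·3 = 6 ≡ 6 = α_2. Error position i = 2.
  Consistency check: S_2/S_1 = 1·6 = 6 ≡ 6 = α_err ✓ (single-error assumption holds).
Step 4: error magnitude e = S_0/v_2 = S_0·∏_{j≠2}(α_2 − α_j) = 4·2 = 8 ≡ 8 (mod 11).
Step 5: correct position 2: c_2 = r_2 − e = 1 − 8 ≡ 4 (mod 11). Hence c = [6, 4, 7, 5, 8].
  Check: interpolating c through the α_i gives m(x) = 10 + 10·x (degree < 2) with m(α_i) = c_i for every i, so c is indeed a codeword.


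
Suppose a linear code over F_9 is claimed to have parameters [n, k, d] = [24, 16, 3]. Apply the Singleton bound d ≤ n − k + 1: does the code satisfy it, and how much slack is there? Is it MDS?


Singleton RHS = n − k + 1 = 9, slack = 6, bound satisfied, not MDS.

Singleton bound: d ≤ n − k + 1.
Here n = 24, k = 16, so n − k + 1 = 9.
Given d = 3, check d ≤ 9: YES.
Slack = (n − k + 1) − d = 6.
The code is NOT MDS (slack = 6 > 0).
Description: the claimed parameters are [24, 16, 3]_9; such a code would be non-MDS.


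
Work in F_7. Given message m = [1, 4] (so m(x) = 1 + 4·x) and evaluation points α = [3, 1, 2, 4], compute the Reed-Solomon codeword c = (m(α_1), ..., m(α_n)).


c = [6, 5, 2, 3]

Message polynomial: m(x) = 1 + 4·x (mod 7).
For each evaluation point α_i, compute m(α_i) mod 7:
  α_1 = 3: Horner steps 4 → 6, so m(3) = 6.
  α_2 = 1: Horner steps 4 → 5, so m(1) = 5.
  α_3 = 2: Horner steps 4 → 2, so m(2) = 2.
  α_4 = 4: Horner steps 4 → 3, so m(4) = 3.
Codeword c = [6, 5, 2, 3] ∈ F_7^4.


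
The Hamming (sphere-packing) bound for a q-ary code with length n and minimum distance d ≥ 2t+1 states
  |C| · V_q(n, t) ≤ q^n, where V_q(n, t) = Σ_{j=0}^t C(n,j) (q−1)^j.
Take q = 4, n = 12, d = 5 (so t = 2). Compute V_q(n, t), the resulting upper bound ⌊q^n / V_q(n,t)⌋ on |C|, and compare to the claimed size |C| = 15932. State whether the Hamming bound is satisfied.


V_q(n, t) = 631, q^n = 16777216, Hamming bound = 26588, |C| = 15932 ≤ bound (satisfied).

Step 1: Compute V_q(n, t) = Σ_{j=0}^2 C(n, j) (q−1)^j.
  j = 0: C(12,0)·(3)^0 = 1·1 = 1.
  j = 1: C(12,1)·(3)^1 = 12·3 = 36.
  j = 2: C(12,2)·(3)^2 = 66·9 = 594.
  V_q(n, t) = 1 + 36 + 594 = 631.
Step 2: q^n = 4^12 = 16777216.
Step 3: Hamming bound ⌊q^n / V_q(n,t)⌋ = ⌊16777216/631⌋ = 26588.
Step 4: Compare |C| = 15932 to 26588: satisfied.
The claimed |C| lies below the Hamming bound.


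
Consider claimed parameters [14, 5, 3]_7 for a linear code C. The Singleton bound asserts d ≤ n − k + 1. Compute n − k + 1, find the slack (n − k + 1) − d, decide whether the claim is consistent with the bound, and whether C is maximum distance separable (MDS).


Singleton RHS = n − k + 1 = 10, slack = 7, bound satisfied, not MDS.

Singleton bound: d ≤ n − k + 1.
Here n = 14, k = 5, so n − k + 1 = 10.
Given d = 3, check d ≤ 10: YES.
Slack = (n − k + 1) − d = 7.
The code is NOT MDS (slack = 7 > 0).
Description: the claimed parameters are [14, 5, 3]_7; such a code would be non-MDS.


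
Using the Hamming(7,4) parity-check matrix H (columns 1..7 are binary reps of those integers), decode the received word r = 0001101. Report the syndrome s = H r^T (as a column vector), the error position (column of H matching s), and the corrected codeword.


s = (1, 1, 0)^T, error position = 6, corrected codeword c = 0001111

Compute s = H r^T mod 2 one row at a time:
  s_1 = 1 + 1 + 0 + 1 = 3 ≡ 1 (mod 2).
  s_2 = 0 + 0 + 0 + 1 = 1 ≡ 1 (mod 2).
  s_3 = 0 + 0 + 1 + 1 = 2 ≡ 0 (mod 2).
s = (1, 1, 0)^T — this equals column 6 of H (binary 110), so error is at position 6.
Correct: flip bit 6 of r = 0001101 to get c = 0001111.


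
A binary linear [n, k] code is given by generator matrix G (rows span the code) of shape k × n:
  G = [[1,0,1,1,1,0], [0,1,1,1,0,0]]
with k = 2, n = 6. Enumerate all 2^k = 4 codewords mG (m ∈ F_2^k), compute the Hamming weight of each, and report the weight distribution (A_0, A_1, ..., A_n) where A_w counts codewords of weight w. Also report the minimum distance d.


Weight distribution: A_0 = 1, A_3 = 2, A_4 = 1. Minimum distance d = 3.

Enumerate all 2^2 = 4 messages m ∈ F_2^2.
For each, compute codeword c = mG in F_2^6, then tally its weight.
  m = 00 → c = 000000, weight = 0.
  m = 10 → c = 101110, weight = 4.
  m = 01 → c = 011100, weight = 3.
  m = 11 → c = 110010, weight = 3.
Tally weights:
  weight 0: 1 codewords.
  weight 3: 2 codewords.
  weight 4: 1 codewords.
Minimum distance d = smallest w > 0 with A_w > 0 = 3.
Sanity: Σ A_w = 4 = 2^2 = 4 ✓.


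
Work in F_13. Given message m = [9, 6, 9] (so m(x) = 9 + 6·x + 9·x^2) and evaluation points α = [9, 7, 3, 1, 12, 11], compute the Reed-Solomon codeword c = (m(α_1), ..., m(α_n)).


c = [12, 11, 4, 11, 12, 7]

Message polynomial: m(x) = 9 + 6·x + 9·x^2 (mod 13).
For each evaluation point α_i, compute m(α_i) mod 13:
  α_1 = 9: Horner steps 9 → 9 → 12, so m(9) = 12.
  α_2 = 7: Horner steps 9 → 4 → 11, so m(7) = 11.
  α_3 = 3: Horner steps 9 → 7 → 4, so m(3) = 4.
  α_4 = 1: Horner steps 9 → 2 → 11, so m(1) = 11.
  α_5 = 12: Horner steps 9 → 10 → 12, so m(12) = 12.
  α_6 = 11: Horner steps 9 → 1 → 7, so m(11) = 7.
Codeword c = [12, 11, 4, 11, 12, 7] ∈ F_13^6.


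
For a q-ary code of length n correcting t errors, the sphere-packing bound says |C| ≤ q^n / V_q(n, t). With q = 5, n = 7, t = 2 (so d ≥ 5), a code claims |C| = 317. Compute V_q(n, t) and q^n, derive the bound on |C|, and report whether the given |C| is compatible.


V_q(n, t) = 365, q^n = 78125, Hamming bound = 214, |C| = 317 > bound (violated).

Step 1: Compute V_q(n, t) = Σ_{j=0}^2 C(n, j) (q−1)^j.
  j = 0: C(7,0)·(4)^0 = 1·1 = 1.
  j = 1: C(7,1)·(4)^1 = 7·4 = 28.
  j = 2: C(7,2)·(4)^2 = 21·16 = 336.
  V_q(n, t) = 1 + 28 + 336 = 365.
Step 2: q^n = 5^7 = 78125.
Step 3: Hamming bound ⌊q^n / V_q(n,t)⌋ = ⌊78125/365⌋ = 214.
Step 4: Compare |C| = 317 to 214: violated.
The claimed |C| lies above the Hamming bound, so no 5-ary code of length 7 with d ≥ 5 can have 317 codewords.


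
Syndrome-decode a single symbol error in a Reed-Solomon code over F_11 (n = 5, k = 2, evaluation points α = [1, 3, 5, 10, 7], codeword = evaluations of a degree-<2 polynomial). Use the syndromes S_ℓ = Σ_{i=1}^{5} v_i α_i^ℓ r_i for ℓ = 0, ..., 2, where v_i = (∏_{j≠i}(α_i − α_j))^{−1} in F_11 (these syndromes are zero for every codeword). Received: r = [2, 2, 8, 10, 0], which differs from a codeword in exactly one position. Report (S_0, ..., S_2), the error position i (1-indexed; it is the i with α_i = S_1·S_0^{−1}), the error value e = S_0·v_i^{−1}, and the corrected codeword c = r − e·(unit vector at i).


S = (7, 10, 8), error at position 2, error magnitude e = 8, c = [2, 5, 8, 10, 0].

Step 1: column multipliers v_i = (∏_{j≠i}(α_i − α_j))^{−1} mod 11.
  i = 1 (α = 1): (1−3)(1−5)(1−10)(1−7) = (−2)·(−4)·(−9)·(−6) = 432 ≡ 3, so v_1 = 3^{−1} = 4 (mod 11).
  i = 2 (α = 3): (3−1)(3−5)(3−10)(3−7) = 2·(−2)·(−7)·(−4) = −112 ≡ 9, so v_2 = 9^{−1} = 5 (mod 11).
  i = 3 (α = 5): (5−1)(5−3)(5−10)(5−7) = 4·2·(−5)·(−2) = 80 ≡ 3, so v_3 = 3^{−1} = 4 (mod 11).
  i = 4 (α = 10): (10−1)(10−3)(10−5)(10−7) = 9·7·5·3 = 945 ≡ 10, so v_4 = 10^{−1} = 10 (mod 11).
  i = 5 (α = 7): (7−1)(7−3)(7−5)(7−10) = 6·4·2·(−3) = −144 ≡ 10, so v_5 = 10^{−1} = 10 (mod 11).
  v = [4, 5, 4, 10, 10].
Step 2: syndromes of r = [2, 2, 8, 10, 0] (all sums mod 11).
  S_0 = Σ v_i r_i = 4·2 + 5·2 + 4·8 + 10·10 + 10·0 = 150 ≡ 7.
  S_1 = Σ v_i α_i r_i = 4·1·2 + 5·3·2 + 4·5·8 + 10·10·10 + 10·7·0 = 1198 ≡ 10.
  α_i^2 mod 11 = [1, 9, 3, 1, 5].
  S_2 = Σ v_i α_i^2 r_i = 4·1·2 + 5·9·2 + 4·3·8 + 10·1·10 + 10·5·0 = 294 ≡ 8.
  S = (7, 10, 8) ≠ 0, so r is not a codeword (an error is present).
Step 3: locate the error. For a single error e at position i, S_ℓ = v_i·e·α_i^ℓ, so α_err = S_1/S_0.
  S_0^{−1} = 7^{−1} = 8 (mod 11), so α_err = 10·8 = 80 ≡ 3 = α_2. Error position i = 2.
  Consistency check: S_2/S_1 = 8·10 = 80 ≡ 3 = α_err ✓ (single-error assumption holds).
Step 4: error magnitude e = S_0/v_2 = S_0·∏_{j≠2}(α_2 − α_j) = 7·9 = 63 ≡ 8 (mod 11).
Step 5: correct position 2: c_2 = r_2 − e = 2 − 8 ≡ 5 (mod 11). Hence c = [2, 5, 8, 10, 0].
  Check: interpolating c through the α_i gives m(x) = 6 + 7·x (degree < 2) with m(α_i) = c_i for every i, so c is indeed a codeword.


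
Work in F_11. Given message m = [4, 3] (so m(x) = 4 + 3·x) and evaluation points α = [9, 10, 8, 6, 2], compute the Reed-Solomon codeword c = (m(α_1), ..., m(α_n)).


c = [9, 1, 6, 0, 10]

Message polynomial: m(x) = 4 + 3·x (mod 11).
For each evaluation point α_i, compute m(α_i) mod 11:
  α_1 = 9: Horner steps 3 → 9, so m(9) = 9.
  α_2 = 10: Horner steps 3 → 1, so m(10) = 1.
  α_3 = 8: Horner steps 3 → 6, so m(8) = 6.
  α_4 = 6: Horner steps 3 → 0, so m(6) = 0.
  α_5 = 2: Horner steps 3 → 10, so m(2) = 10.
Codeword c = [9, 1, 6, 0, 10] ∈ F_11^5.


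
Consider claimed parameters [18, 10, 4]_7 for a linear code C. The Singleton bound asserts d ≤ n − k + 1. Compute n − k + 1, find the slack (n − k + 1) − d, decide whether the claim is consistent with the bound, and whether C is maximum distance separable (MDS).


Singleton RHS = n − k + 1 = 9, slack = 5, bound satisfied, not MDS.

Singleton bound: d ≤ n − k + 1.
Here n = 18, k = 10, so n − k + 1 = 9.
Given d = 4, check d ≤ 9: YES.
Slack = (n − k + 1) − d = 5.
The code is NOT MDS (slack = 5 > 0).
Description: the claimed parameters are [18, 10, 4]_7; such a code would be non-MDS.


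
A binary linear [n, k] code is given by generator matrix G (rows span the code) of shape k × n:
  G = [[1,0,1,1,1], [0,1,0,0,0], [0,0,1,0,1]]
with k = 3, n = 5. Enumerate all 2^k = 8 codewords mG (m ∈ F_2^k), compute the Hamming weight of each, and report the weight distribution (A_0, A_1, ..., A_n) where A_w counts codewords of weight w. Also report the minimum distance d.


Weight distribution: A_0 = 1, A_1 = 1, A_2 = 2, A_3 = 2, A_4 = 1, A_5 = 1. Minimum distance d = 1.

Enumerate all 2^3 = 8 messages m ∈ F_2^3.
For each, compute codeword c = mG in F_2^5, then tally its weight.
  m = 000 → c = 00000, weight = 0.
  m = 100 → c = 10111, weight = 4.
  m = 010 → c = 01000, weight = 1.
  m = 110 → c = 11111, weight = 5.
  m = 001 → c = 00101, weight = 2.
  m = 101 → c = 10010, weight = 2.
  m = 011 → c = 01101, weight = 3.
  m = 111 → c = 11010, weight = 3.
Tally weights:
  weight 0: 1 codewords.
  weight 1: 1 codewords.
  weight 2: 2 codewords.
  weight 3: 2 codewords.
  weight 4: 1 codewords.
  weight 5: 1 codewords.
Minimum distance d = smallest w > 0 with A_w > 0 = 1.
Sanity: Σ A_w = 8 = 2^3 = 8 ✓.


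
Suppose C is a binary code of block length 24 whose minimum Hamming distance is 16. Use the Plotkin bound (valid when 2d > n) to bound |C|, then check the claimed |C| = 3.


Plotkin bound M ≤ 4; given |C| = 3 ≤ bound (satisfied).

Check applicability: 2d = 32, n = 24.
2d − n = 8 > 0, so Plotkin applies.
Compute d/(2d−n) = 16/8 ≈ 2.0000.
⌊d/(2d−n)⌋ = 2.
Plotkin bound: M ≤ 2·2 = 4.
Given |C| = 3, check: satisfied.
This |C| is below the Plotkin bound.


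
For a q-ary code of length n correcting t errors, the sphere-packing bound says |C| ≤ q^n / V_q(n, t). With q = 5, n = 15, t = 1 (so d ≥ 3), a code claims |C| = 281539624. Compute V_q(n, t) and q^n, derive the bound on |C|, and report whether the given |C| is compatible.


V_q(n, t) = 61, q^n = 30517578125, Hamming bound = 500288165, |C| = 281539624 ≤ bound (satisfied).

Step 1: Compute V_q(n, t) = Σ_{j=0}^1 C(n, j) (q−1)^j.
  j = 0: C(15,0)·(4)^0 = 1·1 = 1.
  j = 1: C(15,1)·(4)^1 = 15·4 = 60.
  V_q(n, t) = 1 + 60 = 61.
Step 2: q^n = 5^15 = 30517578125.
Step 3: Hamming bound ⌊q^n / V_q(n,t)⌋ = ⌊30517578125/61⌋ = 500288165.
Step 4: Compare |C| = 281539624 to 500288165: satisfied.
The claimed |C| lies below the Hamming bound.


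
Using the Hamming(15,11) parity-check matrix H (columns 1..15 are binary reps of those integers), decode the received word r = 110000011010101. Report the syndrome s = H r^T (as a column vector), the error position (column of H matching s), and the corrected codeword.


s = (1, 0, 1, 1)^T, error position = 11, corrected codeword c = 110000011000101

Compute s = H r^T mod 2 one row at a time:
  s_1 = 1 + 1 + 0 + 1 + 0 + 1 + 0 + 1 = 5 ≡ 1 (mod 2).
  s_2 = 0 + 0 + 0 + 0 + 0 + 1 + 0 + 1 = 2 ≡ 0 (mod 2).
  s_3 = 1 + 0 + 0 + 0 + 0 + 1 + 0 + 1 = 3 ≡ 1 (mod 2).
  s_4 = 1 + 0 + 0 + 0 + 1 + 1 + 1 + 1 = 5 ≡ 1 (mod 2).
s = (1, 0, 1, 1)^T — this equals column 11 of H (binary 1011), so error is at position 11.
Correct: flip bit 11 of r = 110000011010101 to get c = 110000011000101.


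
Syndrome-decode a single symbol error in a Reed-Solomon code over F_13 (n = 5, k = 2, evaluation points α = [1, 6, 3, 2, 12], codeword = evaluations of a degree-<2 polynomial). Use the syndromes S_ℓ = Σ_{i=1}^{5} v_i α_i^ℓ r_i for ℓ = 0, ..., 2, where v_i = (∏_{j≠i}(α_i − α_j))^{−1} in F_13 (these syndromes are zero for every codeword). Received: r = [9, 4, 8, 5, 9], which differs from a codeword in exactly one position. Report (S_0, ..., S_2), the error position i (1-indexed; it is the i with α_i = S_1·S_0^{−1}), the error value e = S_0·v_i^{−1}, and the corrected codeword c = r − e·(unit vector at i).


S = (12, 12, 12), error at position 1, error magnitude e = 7, c = [2, 4, 8, 5, 9].

Step 1: column multipliers v_i = (∏_{j≠i}(α_i − α_j))^{−1} mod 13.
  i = 1 (α = 1): (1−6)(1−3)(1−2)(1−12) = (−5)·(−2)·(−1)·(−11) = 110 ≡ 6, so v_1 = 6^{−1} = 11 (mod 13).
  i = 2 (α = 6): (6−1)(6−3)(6−2)(6−12) = 5·3·4·(−6) = −360 ≡ 4, so v_2 = 4^{−1} = 10 (mod 13).
  i = 3 (α = 3): (3−1)(3−6)(3−2)(3−12) = 2·(−3)·1·(−9) = 54 ≡ 2, so v_3 = 2^{−1} = 7 (mod 13).
  i = 4 (α = 2): (2−1)(2−6)(2−3)(2−12) = 1·(−4)·(−1)·(−10) = −40 ≡ 12, so v_4 = 12^{−1} = 12 (mod 13).
  i = 5 (α = 12): (12−1)(12−6)(12−3)(12−2) = 11·6·9·10 = 5940 ≡ 12, so v_5 = 12^{−1} = 12 (mod 13).
  v = [11, 10, 7, 12, 12].
Step 2: syndromes of r = [9, 4, 8, 5, 9] (all sums mod 13).
  S_0 = Σ v_i r_i = 11·9 + 10·4 + 7·8 + 12·5 + 12·9 = 363 ≡ 12.
  S_1 = Σ v_i α_i r_i = 11·1·9 + 10·6·4 + 7·3·8 + 12·2·5 + 12·12·9 = 1923 ≡ 12.
  α_i^2 mod 13 = [1, 10, 9, 4, 1].
  S_2 = Σ v_i α_i^2 r_i = 11·1·9 + 10·10·4 + 7·9·8 + 12·4·5 + 12·1·9 = 1351 ≡ 12.
  S = (12, 12, 12) ≠ 0, so r is not a codeword (an error is present).
Step 3: locate the error. For a single error e at position i, S_ℓ = v_i·e·α_i^ℓ, so α_err = S_1/S_0.
  S_0^{−1} = 12^{−1} = 12 (mod 13), so α_err = 12·12 = 144 ≡ 1 = α_1. Error position i = 1.
  Consistency check: S_2/S_1 = 12·12 = 144 ≡ 1 = α_err ✓ (single-error assumption holds).
Step 4: error magnitude e = S_0/v_1 = S_0·∏_{j≠1}(α_1 − α_j) = 12·6 = 72 ≡ 7 (mod 13).
Step 5: correct position 1: c_1 = r_1 − e = 9 − 7 ≡ 2 (mod 13). Hence c = [2, 4, 8, 5, 9].
  Check: interpolating c through the α_i gives m(x) = 12 + 3·x (degree < 2) with m(α_i) = c_i for every i, so c is indeed a codeword.
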